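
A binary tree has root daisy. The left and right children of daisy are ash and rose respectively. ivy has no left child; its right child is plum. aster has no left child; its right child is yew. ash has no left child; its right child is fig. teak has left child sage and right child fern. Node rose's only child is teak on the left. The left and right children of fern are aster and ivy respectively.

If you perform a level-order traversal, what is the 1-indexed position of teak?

5

Level-order visits nodes level by level from the root, left to right within each level.
Level 0: daisy
Level 1: ash, rose
Level 2: fig, teak
Level 3: sage, fern
Level 4: aster, ivy
Level 5: yew, plum
Full level-order sequence: daisy, ash, rose, fig, teak, sage, fern, aster, ivy, yew, plum.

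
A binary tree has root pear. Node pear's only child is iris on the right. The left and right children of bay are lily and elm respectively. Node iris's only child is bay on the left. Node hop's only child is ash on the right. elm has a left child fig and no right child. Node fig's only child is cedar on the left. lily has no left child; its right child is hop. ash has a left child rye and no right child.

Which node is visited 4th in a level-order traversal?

lily

Level-order visits nodes level by level from the root, left to right within each level.
Level 0: pear
Level 1: iris
Level 2: bay
Level 3: lily, elm
Level 4: hop, fig
Level 5: ash, cedar
Level 6: rye
Full level-order sequence: pear, iris, bay, lily, elm, hop, fig, ash, cedar, rye.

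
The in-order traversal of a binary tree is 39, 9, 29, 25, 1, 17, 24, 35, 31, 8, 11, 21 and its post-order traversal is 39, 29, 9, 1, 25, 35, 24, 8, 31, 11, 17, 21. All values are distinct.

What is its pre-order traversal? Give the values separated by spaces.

21 17 25 9 39 29 1 11 31 24 35 8

The last element of post-order is the root; it splits in-order into left and right subtrees.
Root 21: left subtree has 11 nodes {39, 9, 29, 25, 1, 17, 24, 35, 31, 8, 11}, right has 0 { }.
  Root 17: left subtree has 5 nodes {39, 9, 29, 25, 1}, right has 5 {24, 35, 31, 8, 11}.
    Root 25: left subtree has 3 nodes {39, 9, 29}, right has 1 {1}.
      Root 9: left subtree has 1 node {39}, right has 1 {29}.
    Root 11: left subtree has 4 nodes {24, 35, 31, 8}, right has 0 { }.
      Root 31: left subtree has 2 nodes {24, 35}, right has 1 {8}.
        Root 24: left subtree has 0 nodes { }, right has 1 {35}.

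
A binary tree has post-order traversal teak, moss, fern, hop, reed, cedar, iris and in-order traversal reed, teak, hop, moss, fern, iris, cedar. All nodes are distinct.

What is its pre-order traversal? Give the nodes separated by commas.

iris, reed, hop, teak, fern, moss, cedar

The last element of post-order is the root; it splits in-order into left and right subtrees.
Root iris: left subtree has 5 nodes {reed, teak, hop, moss, fern}, right has 1 {cedar}.
  Root reed: left subtree has 0 nodes { }, right has 4 {teak, hop, moss, fern}.
    Root hop: left subtree has 1 node {teak}, right has 2 {moss, fern}.
      Root fern: left subtree has 1 node {moss}, right has 0 { }.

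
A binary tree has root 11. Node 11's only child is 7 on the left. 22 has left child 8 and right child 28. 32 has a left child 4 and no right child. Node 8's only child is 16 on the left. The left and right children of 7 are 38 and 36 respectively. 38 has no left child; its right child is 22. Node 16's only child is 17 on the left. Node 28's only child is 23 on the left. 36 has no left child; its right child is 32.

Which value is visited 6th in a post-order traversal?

Post-order visits the left subtree, then the right subtree, then the node.
At 11: go left to 7.
  At 7: go left to 38.
    At 38: no left child.
    At 38: go right to 22.
      At 22: go left to 8.
        At 8: go left to 16.
          At 16: go left to 17.
            17 is a leaf — visit 17.
          At 16: no right child.
          Visit 16.
        At 8: no right child.
        Visit 8.
      At 22: go right to 28.
        At 28: go left to 23.
          23 is a leaf — visit 23.
        At 28: no right child.
        Visit 28.
      Visit 22.
    Visit 38.
  At 7: go right to 36.
    At 36: no left child.
    At 36: go right to 32.
      At 32: go left to 4.
        4 is a leaf — visit 4.
      At 32: no right child.
      Visit 32.
    Visit 36.
  Visit 7.
At 11: no right child.
Visit 11.
Full post-order sequence: 17, 16, 8, 23, 28, 22, 38, 4, 32, 36, 7, 11.

22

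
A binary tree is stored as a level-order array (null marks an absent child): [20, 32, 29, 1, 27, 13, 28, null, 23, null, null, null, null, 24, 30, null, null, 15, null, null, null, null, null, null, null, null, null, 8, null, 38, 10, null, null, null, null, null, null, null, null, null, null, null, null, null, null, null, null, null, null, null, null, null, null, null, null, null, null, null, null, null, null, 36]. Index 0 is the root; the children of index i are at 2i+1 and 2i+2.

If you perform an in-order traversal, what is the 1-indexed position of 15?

2

In-order visits the left subtree, then the node, then the right subtree.
At 20: go left to 32.
  At 32: go left to 1.
    At 1: no left child.
    Visit 1.
    At 1: go right to 23.
      At 23: go left to 15.
        15 is a leaf — visit 15.
      Visit 23.
      At 23: no right child.
  Visit 32.
  At 32: go right to 27.
    27 is a leaf — visit 27.
Visit 20.
At 20: go right to 29.
  At 29: go left to 13.
    13 is a leaf — visit 13.
  Visit 29.
  At 29: go right to 28.
    At 28: go left to 24.
      At 24: go left to 8.
        8 is a leaf — visit 8.
      Visit 24.
      At 24: no right child.
    Visit 28.
    At 28: go right to 30.
      At 30: go left to 38.
        38 is a leaf — visit 38.
      Visit 30.
      At 30: go right to 10.
        At 10: go left to 36.
          36 is a leaf — visit 36.
        Visit 10.
        At 10: no right child.
Full in-order sequence: 1, 15, 23, 32, 27, 20, 13, 29, 8, 24, 28, 38, 30, 36, 10.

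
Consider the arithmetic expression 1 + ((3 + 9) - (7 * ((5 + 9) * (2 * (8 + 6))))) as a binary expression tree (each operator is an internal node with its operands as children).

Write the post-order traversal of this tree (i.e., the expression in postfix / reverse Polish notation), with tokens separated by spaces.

Post-order on an expression tree gives postfix notation: for each operator, emit left operand, right operand, then the operator.

1 3 9 + 7 5 9 + 2 8 6 + * * * - +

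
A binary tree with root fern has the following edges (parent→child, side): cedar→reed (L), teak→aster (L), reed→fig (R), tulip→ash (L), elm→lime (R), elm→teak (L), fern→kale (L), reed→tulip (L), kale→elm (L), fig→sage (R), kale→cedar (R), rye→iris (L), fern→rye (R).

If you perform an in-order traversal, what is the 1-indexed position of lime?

4

In-order visits the left subtree, then the node, then the right subtree.
At fern: go left to kale.
  At kale: go left to elm.
    At elm: go left to teak.
      At teak: go left to aster.
        aster is a leaf — visit aster.
      Visit teak.
      At teak: no right child.
    Visit elm.
    At elm: go right to lime.
      lime is a leaf — visit lime.
  Visit kale.
  At kale: go right to cedar.
    At cedar: go left to reed.
      At reed: go left to tulip.
        At tulip: go left to ash.
          ash is a leaf — visit ash.
        Visit tulip.
        At tulip: no right child.
      Visit reed.
      At reed: go right to fig.
        At fig: no left child.
        Visit fig.
        At fig: go right to sage.
          sage is a leaf — visit sage.
    Visit cedar.
    At cedar: no right child.
Visit fern.
At fern: go right to rye.
  At rye: go left to iris.
    iris is a leaf — visit iris.
  Visit rye.
  At rye: no right child.
Full in-order sequence: aster, teak, elm, lime, kale, ash, tulip, reed, fig, sage, cedar, fern, iris, rye.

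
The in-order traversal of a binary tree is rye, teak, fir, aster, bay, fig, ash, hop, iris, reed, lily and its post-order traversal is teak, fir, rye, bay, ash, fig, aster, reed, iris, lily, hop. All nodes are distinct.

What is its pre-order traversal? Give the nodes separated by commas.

The last element of post-order is the root; it splits in-order into left and right subtrees.
Root hop: left subtree has 7 nodes {rye, teak, fir, aster, bay, fig, ash}, right has 3 {iris, reed, lily}.
  Root aster: left subtree has 3 nodes {rye, teak, fir}, right has 3 {bay, fig, ash}.
    Root rye: left subtree has 0 nodes { }, right has 2 {teak, fir}.
      Root fir: left subtree has 1 node {teak}, right has 0 { }.
    Root fig: left subtree has 1 node {bay}, right has 1 {ash}.
  Root lily: left subtree has 2 nodes {iris, reed}, right has 0 { }.
    Root iris: left subtree has 0 nodes { }, right has 1 {reed}.

hop, aster, rye, fir, teak, fig, bay, ash, lily, iris, reed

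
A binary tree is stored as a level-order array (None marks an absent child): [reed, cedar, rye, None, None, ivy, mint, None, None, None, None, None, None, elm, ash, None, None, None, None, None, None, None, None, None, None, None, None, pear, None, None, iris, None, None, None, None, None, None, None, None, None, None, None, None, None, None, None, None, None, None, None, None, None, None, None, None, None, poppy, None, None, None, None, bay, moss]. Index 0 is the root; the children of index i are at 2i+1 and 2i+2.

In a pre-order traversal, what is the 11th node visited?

bay

Pre-order visits the node, then its left subtree, then its right subtree.
Visit reed.
At reed: go left to cedar.
  cedar is a leaf — visit cedar.
At reed: go right to rye.
  Visit rye.
  At rye: go left to ivy.
    ivy is a leaf — visit ivy.
  At rye: go right to mint.
    Visit mint.
    At mint: go left to elm.
      Visit elm.
      At elm: go left to pear.
        Visit pear.
        At pear: no left child.
        At pear: go right to poppy.
          poppy is a leaf — visit poppy.
      At elm: no right child.
    At mint: go right to ash.
      Visit ash.
      At ash: no left child.
      At ash: go right to iris.
        Visit iris.
        At iris: go left to bay.
          bay is a leaf — visit bay.
        At iris: go right to moss.
          moss is a leaf — visit moss.
Full pre-order sequence: reed, cedar, rye, ivy, mint, elm, pear, poppy, ash, iris, bay, moss.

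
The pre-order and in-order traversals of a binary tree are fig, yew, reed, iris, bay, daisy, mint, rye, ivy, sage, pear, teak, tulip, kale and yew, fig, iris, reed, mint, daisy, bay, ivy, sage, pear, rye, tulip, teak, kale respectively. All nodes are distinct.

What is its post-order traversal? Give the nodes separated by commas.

The first element of pre-order is the root; it splits in-order into left and right subtrees.
Root fig: left subtree has 1 node {yew}, right has 12 {iris, reed, mint, daisy, bay, ivy, sage, pear, rye, tulip, teak, kale}.
  Root reed: left subtree has 1 node {iris}, right has 10 {mint, daisy, bay, ivy, sage, pear, rye, tulip, teak, kale}.
    Root bay: left subtree has 2 nodes {mint, daisy}, right has 7 {ivy, sage, pear, rye, tulip, teak, kale}.
      Root daisy: left subtree has 1 node {mint}, right has 0 { }.
      Root rye: left subtree has 3 nodes {ivy, sage, pear}, right has 3 {tulip, teak, kale}.
        Root ivy: left subtree has 0 nodes { }, right has 2 {sage, pear}.
          Root sage: left subtree has 0 nodes { }, right has 1 {pear}.
        Root teak: left subtree has 1 node {tulip}, right has 1 {kale}.

yew, iris, mint, daisy, pear, sage, ivy, tulip, kale, teak, rye, bay, reed, fig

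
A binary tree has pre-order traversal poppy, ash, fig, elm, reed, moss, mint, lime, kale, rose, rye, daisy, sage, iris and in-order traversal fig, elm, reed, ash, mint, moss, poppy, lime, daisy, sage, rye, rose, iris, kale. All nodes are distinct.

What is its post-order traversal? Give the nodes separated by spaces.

The first element of pre-order is the root; it splits in-order into left and right subtrees.
Root poppy: left subtree has 6 nodes {fig, elm, reed, ash, mint, moss}, right has 7 {lime, daisy, sage, rye, rose, iris, kale}.
  Root ash: left subtree has 3 nodes {fig, elm, reed}, right has 2 {mint, moss}.
    Root fig: left subtree has 0 nodes { }, right has 2 {elm, reed}.
      Root elm: left subtree has 0 nodes { }, right has 1 {reed}.
    Root moss: left subtree has 1 node {mint}, right has 0 { }.
  Root lime: left subtree has 0 nodes { }, right has 6 {daisy, sage, rye, rose, iris, kale}.
    Root kale: left subtree has 5 nodes {daisy, sage, rye, rose, iris}, right has 0 { }.
      Root rose: left subtree has 3 nodes {daisy, sage, rye}, right has 1 {iris}.
        Root rye: left subtree has 2 nodes {daisy, sage}, right has 0 { }.
          Root daisy: left subtree has 0 nodes { }, right has 1 {sage}.

reed elm fig mint moss ash sage daisy rye iris rose kale lime poppy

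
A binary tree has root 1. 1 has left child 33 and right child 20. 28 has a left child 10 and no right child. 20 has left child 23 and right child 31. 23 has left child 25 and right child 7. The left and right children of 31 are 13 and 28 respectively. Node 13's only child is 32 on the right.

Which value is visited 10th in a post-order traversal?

Post-order visits the left subtree, then the right subtree, then the node.
At 1: go left to 33.
  33 is a leaf — visit 33.
At 1: go right to 20.
  At 20: go left to 23.
    At 23: go left to 25.
      25 is a leaf — visit 25.
    At 23: go right to 7.
      7 is a leaf — visit 7.
    Visit 23.
  At 20: go right to 31.
    At 31: go left to 13.
      At 13: no left child.
      At 13: go right to 32.
        32 is a leaf — visit 32.
      Visit 13.
    At 31: go right to 28.
      At 28: go left to 10.
        10 is a leaf — visit 10.
      At 28: no right child.
      Visit 28.
    Visit 31.
  Visit 20.
Visit 1.
Full post-order sequence: 33, 25, 7, 23, 32, 13, 10, 28, 31, 20, 1.

20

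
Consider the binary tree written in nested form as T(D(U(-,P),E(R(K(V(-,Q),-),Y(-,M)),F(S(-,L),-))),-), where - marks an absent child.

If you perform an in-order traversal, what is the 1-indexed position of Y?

8

In-order visits the left subtree, then the node, then the right subtree.
At T: go left to D.
  At D: go left to U.
    At U: no left child.
    Visit U.
    At U: go right to P.
      P is a leaf — visit P.
  Visit D.
  At D: go right to E.
    At E: go left to R.
      At R: go left to K.
        At K: go left to V.
          At V: no left child.
          Visit V.
          At V: go right to Q.
            Q is a leaf — visit Q.
        Visit K.
        At K: no right child.
      Visit R.
      At R: go right to Y.
        At Y: no left child.
        Visit Y.
        At Y: go right to M.
          M is a leaf — visit M.
    Visit E.
    At E: go right to F.
      At F: go left to S.
        At S: no left child.
        Visit S.
        At S: go right to L.
          L is a leaf — visit L.
      Visit F.
      At F: no right child.
Visit T.
At T: no right child.
Full in-order sequence: U, P, D, V, Q, K, R, Y, M, E, S, L, F, T.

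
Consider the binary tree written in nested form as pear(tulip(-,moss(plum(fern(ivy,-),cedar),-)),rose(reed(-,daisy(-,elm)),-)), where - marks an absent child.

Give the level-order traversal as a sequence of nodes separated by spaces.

pear tulip rose moss reed plum daisy fern cedar elm ivy

Level-order visits nodes level by level from the root, left to right within each level.
Level 0: pear
Level 1: tulip, rose
Level 2: moss, reed
Level 3: plum, daisy
Level 4: fern, cedar, elm
Level 5: ivy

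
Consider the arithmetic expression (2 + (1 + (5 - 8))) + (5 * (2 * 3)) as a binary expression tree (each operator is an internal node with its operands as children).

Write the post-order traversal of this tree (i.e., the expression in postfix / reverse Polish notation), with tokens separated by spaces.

Post-order on an expression tree gives postfix notation: for each operator, emit left operand, right operand, then the operator.

2 1 5 8 - + + 5 2 3 * * +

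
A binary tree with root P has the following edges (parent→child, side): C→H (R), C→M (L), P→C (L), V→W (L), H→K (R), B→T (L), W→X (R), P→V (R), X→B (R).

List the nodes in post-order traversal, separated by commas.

M, K, H, C, T, B, X, W, V, P

Post-order visits the left subtree, then the right subtree, then the node.
At P: go left to C.
  At C: go left to M.
    M is a leaf — visit M.
  At C: go right to H.
    At H: no left child.
    At H: go right to K.
      K is a leaf — visit K.
    Visit H.
  Visit C.
At P: go right to V.
  At V: go left to W.
    At W: no left child.
    At W: go right to X.
      At X: no left child.
      At X: go right to B.
        At B: go left to T.
          T is a leaf — visit T.
        At B: no right child.
        Visit B.
      Visit X.
    Visit W.
  At V: no right child.
  Visit V.
Visit P.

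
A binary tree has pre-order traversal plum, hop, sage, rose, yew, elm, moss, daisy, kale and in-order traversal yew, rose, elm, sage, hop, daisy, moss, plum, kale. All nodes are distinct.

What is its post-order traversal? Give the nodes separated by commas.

The first element of pre-order is the root; it splits in-order into left and right subtrees.
Root plum: left subtree has 7 nodes {yew, rose, elm, sage, hop, daisy, moss}, right has 1 {kale}.
  Root hop: left subtree has 4 nodes {yew, rose, elm, sage}, right has 2 {daisy, moss}.
    Root sage: left subtree has 3 nodes {yew, rose, elm}, right has 0 { }.
      Root rose: left subtree has 1 node {yew}, right has 1 {elm}.
    Root moss: left subtree has 1 node {daisy}, right has 0 { }.

yew, elm, rose, sage, daisy, moss, hop, kale, plum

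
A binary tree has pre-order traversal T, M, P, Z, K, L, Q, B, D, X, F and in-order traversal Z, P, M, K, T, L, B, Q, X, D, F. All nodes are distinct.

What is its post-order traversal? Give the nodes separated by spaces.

The first element of pre-order is the root; it splits in-order into left and right subtrees.
Root T: left subtree has 4 nodes {Z, P, M, K}, right has 6 {L, B, Q, X, D, F}.
  Root M: left subtree has 2 nodes {Z, P}, right has 1 {K}.
    Root P: left subtree has 1 node {Z}, right has 0 { }.
  Root L: left subtree has 0 nodes { }, right has 5 {B, Q, X, D, F}.
    Root Q: left subtree has 1 node {B}, right has 3 {X, D, F}.
      Root D: left subtree has 1 node {X}, right has 1 {F}.

Z P K M B X F D Q L T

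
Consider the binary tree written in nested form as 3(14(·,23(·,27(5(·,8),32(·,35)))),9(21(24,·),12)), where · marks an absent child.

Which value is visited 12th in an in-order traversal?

In-order visits the left subtree, then the node, then the right subtree.
At 3: go left to 14.
  At 14: no left child.
  Visit 14.
  At 14: go right to 23.
    At 23: no left child.
    Visit 23.
    At 23: go right to 27.
      At 27: go left to 5.
        At 5: no left child.
        Visit 5.
        At 5: go right to 8.
          8 is a leaf — visit 8.
      Visit 27.
      At 27: go right to 32.
        At 32: no left child.
        Visit 32.
        At 32: go right to 35.
          35 is a leaf — visit 35.
Visit 3.
At 3: go right to 9.
  At 9: go left to 21.
    At 21: go left to 24.
      24 is a leaf — visit 24.
    Visit 21.
    At 21: no right child.
  Visit 9.
  At 9: go right to 12.
    12 is a leaf — visit 12.
Full in-order sequence: 14, 23, 5, 8, 27, 32, 35, 3, 24, 21, 9, 12.

12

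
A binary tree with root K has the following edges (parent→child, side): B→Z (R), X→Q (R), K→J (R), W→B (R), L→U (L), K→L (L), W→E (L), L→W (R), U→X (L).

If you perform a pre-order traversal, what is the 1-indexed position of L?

2

Pre-order visits the node, then its left subtree, then its right subtree.
Visit K.
At K: go left to L.
  Visit L.
  At L: go left to U.
    Visit U.
    At U: go left to X.
      Visit X.
      At X: no left child.
      At X: go right to Q.
        Q is a leaf — visit Q.
    At U: no right child.
  At L: go right to W.
    Visit W.
    At W: go left to E.
      E is a leaf — visit E.
    At W: go right to B.
      Visit B.
      At B: no left child.
      At B: go right to Z.
        Z is a leaf — visit Z.
At K: go right to J.
  J is a leaf — visit J.
Full pre-order sequence: K, L, U, X, Q, W, E, B, Z, J.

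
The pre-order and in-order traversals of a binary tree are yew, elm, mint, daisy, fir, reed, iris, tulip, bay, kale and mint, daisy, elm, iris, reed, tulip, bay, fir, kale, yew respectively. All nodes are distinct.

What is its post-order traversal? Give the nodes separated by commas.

The first element of pre-order is the root; it splits in-order into left and right subtrees.
Root yew: left subtree has 9 nodes {mint, daisy, elm, iris, reed, tulip, bay, fir, kale}, right has 0 { }.
  Root elm: left subtree has 2 nodes {mint, daisy}, right has 6 {iris, reed, tulip, bay, fir, kale}.
    Root mint: left subtree has 0 nodes { }, right has 1 {daisy}.
    Root fir: left subtree has 4 nodes {iris, reed, tulip, bay}, right has 1 {kale}.
      Root reed: left subtree has 1 node {iris}, right has 2 {tulip, bay}.
        Root tulip: left subtree has 0 nodes { }, right has 1 {bay}.

daisy, mint, iris, bay, tulip, reed, kale, fir, elm, yew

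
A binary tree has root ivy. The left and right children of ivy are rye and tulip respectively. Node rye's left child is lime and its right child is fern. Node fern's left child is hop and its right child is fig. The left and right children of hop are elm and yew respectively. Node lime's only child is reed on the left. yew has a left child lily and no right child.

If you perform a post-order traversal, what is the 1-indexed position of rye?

Post-order visits the left subtree, then the right subtree, then the node.
At ivy: go left to rye.
  At rye: go left to lime.
    At lime: go left to reed.
      reed is a leaf — visit reed.
    At lime: no right child.
    Visit lime.
  At rye: go right to fern.
    At fern: go left to hop.
      At hop: go left to elm.
        elm is a leaf — visit elm.
      At hop: go right to yew.
        At yew: go left to lily.
          lily is a leaf — visit lily.
        At yew: no right child.
        Visit yew.
      Visit hop.
    At fern: go right to fig.
      fig is a leaf — visit fig.
    Visit fern.
  Visit rye.
At ivy: go right to tulip.
  tulip is a leaf — visit tulip.
Visit ivy.
Full post-order sequence: reed, lime, elm, lily, yew, hop, fig, fern, rye, tulip, ivy.

9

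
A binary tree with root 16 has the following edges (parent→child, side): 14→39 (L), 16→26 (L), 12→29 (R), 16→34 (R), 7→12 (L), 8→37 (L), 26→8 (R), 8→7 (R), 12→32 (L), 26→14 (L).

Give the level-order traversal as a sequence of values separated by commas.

Level-order visits nodes level by level from the root, left to right within each level.
Level 0: 16
Level 1: 26, 34
Level 2: 14, 8
Level 3: 39, 37, 7
Level 4: 12
Level 5: 32, 29

16, 26, 34, 14, 8, 39, 37, 7, 12, 32, 29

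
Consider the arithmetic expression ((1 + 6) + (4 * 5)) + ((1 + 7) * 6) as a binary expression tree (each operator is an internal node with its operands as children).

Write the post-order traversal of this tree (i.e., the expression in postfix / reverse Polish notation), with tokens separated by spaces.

1 6 + 4 5 * + 1 7 + 6 * +

Post-order on an expression tree gives postfix notation: for each operator, emit left operand, right operand, then the operator.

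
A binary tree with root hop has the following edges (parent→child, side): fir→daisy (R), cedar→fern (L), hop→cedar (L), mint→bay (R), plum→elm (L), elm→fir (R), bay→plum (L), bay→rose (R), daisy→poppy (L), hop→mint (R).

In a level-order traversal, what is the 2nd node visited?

cedar

Level-order visits nodes level by level from the root, left to right within each level.
Level 0: hop
Level 1: cedar, mint
Level 2: fern, bay
Level 3: plum, rose
Level 4: elm
Level 5: fir
Level 6: daisy
Level 7: poppy
Full level-order sequence: hop, cedar, mint, fern, bay, plum, rose, elm, fir, daisy, poppy.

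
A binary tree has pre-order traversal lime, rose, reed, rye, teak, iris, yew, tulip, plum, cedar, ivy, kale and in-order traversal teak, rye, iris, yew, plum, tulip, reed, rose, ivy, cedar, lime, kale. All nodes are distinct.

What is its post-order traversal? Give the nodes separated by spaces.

teak plum tulip yew iris rye reed ivy cedar rose kale lime

The first element of pre-order is the root; it splits in-order into left and right subtrees.
Root lime: left subtree has 10 nodes {teak, rye, iris, yew, plum, tulip, reed, rose, ivy, cedar}, right has 1 {kale}.
  Root rose: left subtree has 7 nodes {teak, rye, iris, yew, plum, tulip, reed}, right has 2 {ivy, cedar}.
    Root reed: left subtree has 6 nodes {teak, rye, iris, yew, plum, tulip}, right has 0 { }.
      Root rye: left subtree has 1 node {teak}, right has 4 {iris, yew, plum, tulip}.
        Root iris: left subtree has 0 nodes { }, right has 3 {yew, plum, tulip}.
          Root yew: left subtree has 0 nodes { }, right has 2 {plum, tulip}.
            Root tulip: left subtree has 1 node {plum}, right has 0 { }.
    Root cedar: left subtree has 1 node {ivy}, right has 0 { }.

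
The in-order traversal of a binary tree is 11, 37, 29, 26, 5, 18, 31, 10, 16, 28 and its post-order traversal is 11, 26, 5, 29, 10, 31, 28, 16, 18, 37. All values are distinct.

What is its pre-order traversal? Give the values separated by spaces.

The last element of post-order is the root; it splits in-order into left and right subtrees.
Root 37: left subtree has 1 node {11}, right has 8 {29, 26, 5, 18, 31, 10, 16, 28}.
  Root 18: left subtree has 3 nodes {29, 26, 5}, right has 4 {31, 10, 16, 28}.
    Root 29: left subtree has 0 nodes { }, right has 2 {26, 5}.
      Root 5: left subtree has 1 node {26}, right has 0 { }.
    Root 16: left subtree has 2 nodes {31, 10}, right has 1 {28}.
      Root 31: left subtree has 0 nodes { }, right has 1 {10}.

37 11 18 29 5 26 16 31 10 28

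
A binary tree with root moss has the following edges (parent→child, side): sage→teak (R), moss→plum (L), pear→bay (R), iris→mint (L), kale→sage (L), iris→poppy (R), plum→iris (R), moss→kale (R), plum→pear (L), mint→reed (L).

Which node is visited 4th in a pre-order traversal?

Pre-order visits the node, then its left subtree, then its right subtree.
Visit moss.
At moss: go left to plum.
  Visit plum.
  At plum: go left to pear.
    Visit pear.
    At pear: no left child.
    At pear: go right to bay.
      bay is a leaf — visit bay.
  At plum: go right to iris.
    Visit iris.
    At iris: go left to mint.
      Visit mint.
      At mint: go left to reed.
        reed is a leaf — visit reed.
      At mint: no right child.
    At iris: go right to poppy.
      poppy is a leaf — visit poppy.
At moss: go right to kale.
  Visit kale.
  At kale: go left to sage.
    Visit sage.
    At sage: no left child.
    At sage: go right to teak.
      teak is a leaf — visit teak.
  At kale: no right child.
Full pre-order sequence: moss, plum, pear, bay, iris, mint, reed, poppy, kale, sage, teak.

bay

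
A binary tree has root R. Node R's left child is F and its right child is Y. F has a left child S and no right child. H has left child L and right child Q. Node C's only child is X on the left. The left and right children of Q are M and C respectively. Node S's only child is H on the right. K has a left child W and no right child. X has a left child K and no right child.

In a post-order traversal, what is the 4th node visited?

K

Post-order visits the left subtree, then the right subtree, then the node.
At R: go left to F.
  At F: go left to S.
    At S: no left child.
    At S: go right to H.
      At H: go left to L.
        L is a leaf — visit L.
      At H: go right to Q.
        At Q: go left to M.
          M is a leaf — visit M.
        At Q: go right to C.
          At C: go left to X.
            At X: go left to K.
              At K: go left to W.
                W is a leaf — visit W.
              At K: no right child.
              Visit K.
            At X: no right child.
            Visit X.
          At C: no right child.
          Visit C.
        Visit Q.
      Visit H.
    Visit S.
  At F: no right child.
  Visit F.
At R: go right to Y.
  Y is a leaf — visit Y.
Visit R.
Full post-order sequence: L, M, W, K, X, C, Q, H, S, F, Y, R.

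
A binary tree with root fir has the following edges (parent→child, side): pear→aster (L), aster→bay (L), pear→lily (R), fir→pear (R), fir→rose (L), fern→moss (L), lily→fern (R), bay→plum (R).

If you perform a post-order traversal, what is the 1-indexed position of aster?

Post-order visits the left subtree, then the right subtree, then the node.
At fir: go left to rose.
  rose is a leaf — visit rose.
At fir: go right to pear.
  At pear: go left to aster.
    At aster: go left to bay.
      At bay: no left child.
      At bay: go right to plum.
        plum is a leaf — visit plum.
      Visit bay.
    At aster: no right child.
    Visit aster.
  At pear: go right to lily.
    At lily: no left child.
    At lily: go right to fern.
      At fern: go left to moss.
        moss is a leaf — visit moss.
      At fern: no right child.
      Visit fern.
    Visit lily.
  Visit pear.
Visit fir.
Full post-order sequence: rose, plum, bay, aster, moss, fern, lily, pear, fir.

4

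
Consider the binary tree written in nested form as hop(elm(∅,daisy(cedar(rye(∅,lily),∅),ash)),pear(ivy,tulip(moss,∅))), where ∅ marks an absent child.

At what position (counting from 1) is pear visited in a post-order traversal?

10

Post-order visits the left subtree, then the right subtree, then the node.
At hop: go left to elm.
  At elm: no left child.
  At elm: go right to daisy.
    At daisy: go left to cedar.
      At cedar: go left to rye.
        At rye: no left child.
        At rye: go right to lily.
          lily is a leaf — visit lily.
        Visit rye.
      At cedar: no right child.
      Visit cedar.
    At daisy: go right to ash.
      ash is a leaf — visit ash.
    Visit daisy.
  Visit elm.
At hop: go right to pear.
  At pear: go left to ivy.
    ivy is a leaf — visit ivy.
  At pear: go right to tulip.
    At tulip: go left to moss.
      moss is a leaf — visit moss.
    At tulip: no right child.
    Visit tulip.
  Visit pear.
Visit hop.
Full post-order sequence: lily, rye, cedar, ash, daisy, elm, ivy, moss, tulip, pear, hop.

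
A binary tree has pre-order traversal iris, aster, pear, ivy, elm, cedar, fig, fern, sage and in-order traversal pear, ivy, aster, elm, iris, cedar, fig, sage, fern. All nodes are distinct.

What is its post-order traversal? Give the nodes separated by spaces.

The first element of pre-order is the root; it splits in-order into left and right subtrees.
Root iris: left subtree has 4 nodes {pear, ivy, aster, elm}, right has 4 {cedar, fig, sage, fern}.
  Root aster: left subtree has 2 nodes {pear, ivy}, right has 1 {elm}.
    Root pear: left subtree has 0 nodes { }, right has 1 {ivy}.
  Root cedar: left subtree has 0 nodes { }, right has 3 {fig, sage, fern}.
    Root fig: left subtree has 0 nodes { }, right has 2 {sage, fern}.
      Root fern: left subtree has 1 node {sage}, right has 0 { }.

ivy pear elm aster sage fern fig cedar iris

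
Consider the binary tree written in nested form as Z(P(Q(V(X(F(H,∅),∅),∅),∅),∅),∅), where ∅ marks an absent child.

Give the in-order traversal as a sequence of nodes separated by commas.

H, F, X, V, Q, P, Z

In-order visits the left subtree, then the node, then the right subtree.
At Z: go left to P.
  At P: go left to Q.
    At Q: go left to V.
      At V: go left to X.
        At X: go left to F.
          At F: go left to H.
            H is a leaf — visit H.
          Visit F.
          At F: no right child.
        Visit X.
        At X: no right child.
      Visit V.
      At V: no right child.
    Visit Q.
    At Q: no right child.
  Visit P.
  At P: no right child.
Visit Z.
At Z: no right child.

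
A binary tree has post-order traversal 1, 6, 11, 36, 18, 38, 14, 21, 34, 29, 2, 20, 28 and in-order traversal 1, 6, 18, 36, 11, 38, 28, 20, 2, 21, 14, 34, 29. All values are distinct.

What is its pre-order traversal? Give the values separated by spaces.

The last element of post-order is the root; it splits in-order into left and right subtrees.
Root 28: left subtree has 6 nodes {1, 6, 18, 36, 11, 38}, right has 6 {20, 2, 21, 14, 34, 29}.
  Root 38: left subtree has 5 nodes {1, 6, 18, 36, 11}, right has 0 { }.
    Root 18: left subtree has 2 nodes {1, 6}, right has 2 {36, 11}.
      Root 6: left subtree has 1 node {1}, right has 0 { }.
      Root 36: left subtree has 0 nodes { }, right has 1 {11}.
  Root 20: left subtree has 0 nodes { }, right has 5 {2, 21, 14, 34, 29}.
    Root 2: left subtree has 0 nodes { }, right has 4 {21, 14, 34, 29}.
      Root 29: left subtree has 3 nodes {21, 14, 34}, right has 0 { }.
        Root 34: left subtree has 2 nodes {21, 14}, right has 0 { }.
          Root 21: left subtree has 0 nodes { }, right has 1 {14}.

28 38 18 6 1 36 11 20 2 29 34 21 14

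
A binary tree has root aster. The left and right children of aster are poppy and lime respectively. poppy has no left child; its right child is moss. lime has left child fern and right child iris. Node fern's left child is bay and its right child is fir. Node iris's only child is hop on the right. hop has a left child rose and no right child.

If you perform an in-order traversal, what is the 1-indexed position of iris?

In-order visits the left subtree, then the node, then the right subtree.
At aster: go left to poppy.
  At poppy: no left child.
  Visit poppy.
  At poppy: go right to moss.
    moss is a leaf — visit moss.
Visit aster.
At aster: go right to lime.
  At lime: go left to fern.
    At fern: go left to bay.
      bay is a leaf — visit bay.
    Visit fern.
    At fern: go right to fir.
      fir is a leaf — visit fir.
  Visit lime.
  At lime: go right to iris.
    At iris: no left child.
    Visit iris.
    At iris: go right to hop.
      At hop: go left to rose.
        rose is a leaf — visit rose.
      Visit hop.
      At hop: no right child.
Full in-order sequence: poppy, moss, aster, bay, fern, fir, lime, iris, rose, hop.

8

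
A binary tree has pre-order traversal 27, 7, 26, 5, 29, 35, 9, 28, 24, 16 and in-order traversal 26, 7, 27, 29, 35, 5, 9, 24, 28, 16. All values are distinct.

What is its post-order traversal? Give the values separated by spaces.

The first element of pre-order is the root; it splits in-order into left and right subtrees.
Root 27: left subtree has 2 nodes {26, 7}, right has 7 {29, 35, 5, 9, 24, 28, 16}.
  Root 7: left subtree has 1 node {26}, right has 0 { }.
  Root 5: left subtree has 2 nodes {29, 35}, right has 4 {9, 24, 28, 16}.
    Root 29: left subtree has 0 nodes { }, right has 1 {35}.
    Root 9: left subtree has 0 nodes { }, right has 3 {24, 28, 16}.
      Root 28: left subtree has 1 node {24}, right has 1 {16}.

26 7 35 29 24 16 28 9 5 27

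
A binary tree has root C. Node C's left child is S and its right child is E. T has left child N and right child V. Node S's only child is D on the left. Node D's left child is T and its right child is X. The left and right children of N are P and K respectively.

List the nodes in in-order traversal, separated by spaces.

P N K T V D X S C E

In-order visits the left subtree, then the node, then the right subtree.
At C: go left to S.
  At S: go left to D.
    At D: go left to T.
      At T: go left to N.
        At N: go left to P.
          P is a leaf — visit P.
        Visit N.
        At N: go right to K.
          K is a leaf — visit K.
      Visit T.
      At T: go right to V.
        V is a leaf — visit V.
    Visit D.
    At D: go right to X.
      X is a leaf — visit X.
  Visit S.
  At S: no right child.
Visit C.
At C: go right to E.
  E is a leaf — visit E.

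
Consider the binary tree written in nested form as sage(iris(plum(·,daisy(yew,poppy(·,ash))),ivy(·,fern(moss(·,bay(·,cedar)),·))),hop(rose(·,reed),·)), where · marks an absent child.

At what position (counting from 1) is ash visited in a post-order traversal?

Post-order visits the left subtree, then the right subtree, then the node.
At sage: go left to iris.
  At iris: go left to plum.
    At plum: no left child.
    At plum: go right to daisy.
      At daisy: go left to yew.
        yew is a leaf — visit yew.
      At daisy: go right to poppy.
        At poppy: no left child.
        At poppy: go right to ash.
          ash is a leaf — visit ash.
        Visit poppy.
      Visit daisy.
    Visit plum.
  At iris: go right to ivy.
    At ivy: no left child.
    At ivy: go right to fern.
      At fern: go left to moss.
        At moss: no left child.
        At moss: go right to bay.
          At bay: no left child.
          At bay: go right to cedar.
            cedar is a leaf — visit cedar.
          Visit bay.
        Visit moss.
      At fern: no right child.
      Visit fern.
    Visit ivy.
  Visit iris.
At sage: go right to hop.
  At hop: go left to rose.
    At rose: no left child.
    At rose: go right to reed.
      reed is a leaf — visit reed.
    Visit rose.
  At hop: no right child.
  Visit hop.
Visit sage.
Full post-order sequence: yew, ash, poppy, daisy, plum, cedar, bay, moss, fern, ivy, iris, reed, rose, hop, sage.

2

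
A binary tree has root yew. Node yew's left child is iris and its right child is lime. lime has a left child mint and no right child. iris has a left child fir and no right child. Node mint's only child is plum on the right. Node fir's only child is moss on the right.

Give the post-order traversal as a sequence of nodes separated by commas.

moss, fir, iris, plum, mint, lime, yew

Post-order visits the left subtree, then the right subtree, then the node.
At yew: go left to iris.
  At iris: go left to fir.
    At fir: no left child.
    At fir: go right to moss.
      moss is a leaf — visit moss.
    Visit fir.
  At iris: no right child.
  Visit iris.
At yew: go right to lime.
  At lime: go left to mint.
    At mint: no left child.
    At mint: go right to plum.
      plum is a leaf — visit plum.
    Visit mint.
  At lime: no right child.
  Visit lime.
Visit yew.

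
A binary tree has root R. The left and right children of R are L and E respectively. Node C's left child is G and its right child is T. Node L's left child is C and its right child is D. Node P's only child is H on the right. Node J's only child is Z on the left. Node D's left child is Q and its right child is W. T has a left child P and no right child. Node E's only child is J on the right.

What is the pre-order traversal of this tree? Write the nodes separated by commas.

R, L, C, G, T, P, H, D, Q, W, E, J, Z

Pre-order visits the node, then its left subtree, then its right subtree.
Visit R.
At R: go left to L.
  Visit L.
  At L: go left to C.
    Visit C.
    At C: go left to G.
      G is a leaf — visit G.
    At C: go right to T.
      Visit T.
      At T: go left to P.
        Visit P.
        At P: no left child.
        At P: go right to H.
          H is a leaf — visit H.
      At T: no right child.
  At L: go right to D.
    Visit D.
    At D: go left to Q.
      Q is a leaf — visit Q.
    At D: go right to W.
      W is a leaf — visit W.
At R: go right to E.
  Visit E.
  At E: no left child.
  At E: go right to J.
    Visit J.
    At J: go left to Z.
      Z is a leaf — visit Z.
    At J: no right child.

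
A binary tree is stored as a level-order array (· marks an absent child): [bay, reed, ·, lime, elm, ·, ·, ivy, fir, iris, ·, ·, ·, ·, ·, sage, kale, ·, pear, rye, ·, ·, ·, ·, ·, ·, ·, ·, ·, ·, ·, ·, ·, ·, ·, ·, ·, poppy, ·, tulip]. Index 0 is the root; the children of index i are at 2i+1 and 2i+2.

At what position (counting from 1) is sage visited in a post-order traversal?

1

Post-order visits the left subtree, then the right subtree, then the node.
At bay: go left to reed.
  At reed: go left to lime.
    At lime: go left to ivy.
      At ivy: go left to sage.
        sage is a leaf — visit sage.
      At ivy: go right to kale.
        kale is a leaf — visit kale.
      Visit ivy.
    At lime: go right to fir.
      At fir: no left child.
      At fir: go right to pear.
        At pear: go left to poppy.
          poppy is a leaf — visit poppy.
        At pear: no right child.
        Visit pear.
      Visit fir.
    Visit lime.
  At reed: go right to elm.
    At elm: go left to iris.
      At iris: go left to rye.
        At rye: go left to tulip.
          tulip is a leaf — visit tulip.
        At rye: no right child.
        Visit rye.
      At iris: no right child.
      Visit iris.
    At elm: no right child.
    Visit elm.
  Visit reed.
At bay: no right child.
Visit bay.
Full post-order sequence: sage, kale, ivy, poppy, pear, fir, lime, tulip, rye, iris, elm, reed, bay.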